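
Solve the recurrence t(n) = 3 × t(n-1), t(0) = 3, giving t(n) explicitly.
Recurrence: t(n) = 3 × t(n-1), initial: t(0) = 3.
Each term is 3 times the previous, so this is geometric with ratio 3. After n steps: t(n) = t(0)·3ⁿ = 3·3ⁿ.

t(n) = 3·3ⁿ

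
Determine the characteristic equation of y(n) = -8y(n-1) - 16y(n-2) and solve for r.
Substitute y(n) = rⁿ and divide through by rⁿ⁻²: r² + 8r + 16 = 0
Factor: (r + 4)² = 0, so r = -4 (double root).
General solution: y(n) = (A + Bn)·(-4)ⁿ

Characteristic: r² + 8r + 16 = 0, Roots: r = -4 (double root)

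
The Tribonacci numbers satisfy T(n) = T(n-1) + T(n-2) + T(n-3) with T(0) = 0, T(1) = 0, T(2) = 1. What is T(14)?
Computing the sequence terms:
0, 0, 1, 1, 2, 4, 7, 13, 24, 44, 81, 149, 274, 504, 927

927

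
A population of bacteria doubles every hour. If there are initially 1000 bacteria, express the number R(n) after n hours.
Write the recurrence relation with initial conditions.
Each hour multiplies the count by 2, so the count after n hours depends only on the count after n-1 hours: R(n) = 2 × R(n-1). The starting count gives R(0) = 1000.
Unrolling n times gives the closed form R(n) = 1000 × 2ⁿ.

R(n) = 2 × R(n-1), R(0) = 1000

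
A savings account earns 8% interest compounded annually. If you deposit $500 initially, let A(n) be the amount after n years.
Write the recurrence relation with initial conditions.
Each year the balance grows by 8%, i.e. is multiplied by 1 + 8/100 = 1.08, so A(n) = 1.08 × A(n-1). The initial deposit gives A(0) = 500.
Unrolling gives the closed form A(n) = 500 × (1.08)ⁿ.

A(n) = 1.08 × A(n-1), A(0) = 500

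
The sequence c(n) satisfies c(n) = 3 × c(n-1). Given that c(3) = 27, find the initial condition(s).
In general c(n) = 3ⁿ · c(0). At n = 3: c(0) = c(3) / 3^3 = 27 / 27 = 1.

c(0) = 1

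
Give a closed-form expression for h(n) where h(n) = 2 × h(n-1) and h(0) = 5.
Recurrence: h(n) = 2 × h(n-1), initial: h(0) = 5.
Each term is 2 times the previous, so this is geometric with ratio 2. After n steps: h(n) = h(0)·2ⁿ = 5·2ⁿ.

h(n) = 5·2ⁿ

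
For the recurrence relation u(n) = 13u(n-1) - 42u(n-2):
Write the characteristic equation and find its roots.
Substitute u(n) = rⁿ and divide through by rⁿ⁻²: r² - 13r + 42 = 0
Factor: (r - 6)(r - 7) = 0, so r = 6, 7.
General solution: u(n) = A·6ⁿ + B·7ⁿ

Characteristic: r² - 13r + 42 = 0, Roots: r = 6, 7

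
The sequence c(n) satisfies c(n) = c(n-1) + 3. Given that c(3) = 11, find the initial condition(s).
c(3) = c(0) + 3·3, so c(0) = 11 - 9 = 2.

c(0) = 2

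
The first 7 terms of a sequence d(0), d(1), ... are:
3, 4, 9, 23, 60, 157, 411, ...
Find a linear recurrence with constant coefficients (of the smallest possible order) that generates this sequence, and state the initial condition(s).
Look for the lowest-order linear relation among consecutive terms.
Observation: d(n) - 3·d(n-1) - (-1)·d(n-2) = 0 holds for the shown terms, and no order-1 relation d(n) = α·d(n-1) + β fits.
Check at n=3: 3·9 + (-1)·4 = 23. ✓

d(n) = 3d(n-1) - d(n-2), d(0) = 3, d(1) = 4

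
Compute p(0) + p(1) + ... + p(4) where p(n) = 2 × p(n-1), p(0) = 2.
Computing the sequence terms: 2, 4, 8, 16, 32
Adding these values together:

62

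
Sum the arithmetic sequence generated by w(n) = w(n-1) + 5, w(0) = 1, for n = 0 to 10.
Computing the sequence terms: 1, 6, 11, 16, 21, 26, 31, 36, 41, 46, 51
Adding these values together:

286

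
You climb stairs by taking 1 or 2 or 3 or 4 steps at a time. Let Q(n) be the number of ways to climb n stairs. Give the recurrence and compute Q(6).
Condition on the size of the last step (1 to 4): before it there were n-1, …, n-4 stairs climbed, and these cases are disjoint, so Q(n) = Q(n-1) + Q(n-2) + Q(n-3) + Q(n-4) (order-4 linear recurrence).
Initial conditions by direct count (compositions of i into parts ≤ 4): Q(1) = 1; Q(2) = 2; Q(3) = 4; Q(4) = 8.
Iterating the recurrence: Q(5) = 15, Q(6) = 29.

Q(n) = Q(n-1) + Q(n-2) + Q(n-3) + Q(n-4), Q(1) = 1, Q(2) = 2, Q(3) = 4, Q(4) = 8; Q(6) = 29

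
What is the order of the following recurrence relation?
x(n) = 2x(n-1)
The order is the largest lag k for which x(n-k) appears. Here the deepest term is x(n-1), so the order is 1.

Order 1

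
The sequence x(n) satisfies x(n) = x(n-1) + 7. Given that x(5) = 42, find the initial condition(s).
x(5) = x(0) + 5·7, so x(0) = 42 - 35 = 7.

x(0) = 7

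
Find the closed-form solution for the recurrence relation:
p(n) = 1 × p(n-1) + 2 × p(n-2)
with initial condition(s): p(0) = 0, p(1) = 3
Recurrence: p(n) = 1 × p(n-1) + 2 × p(n-2), initial: p(0) = 0, p(1) = 3.
Characteristic equation: r² - 1r - 2 = 0, which factors as (r - 2)(r + 1) = 0, so r = 2, -1. General solution p(n) = A·2ⁿ + B·(-1)ⁿ. From p(0) = 0: A + B = 0. From p(1) = 3: 2A - 1B = 3. Solving gives A = 1, B = -1.

p(n) = 2ⁿ - (-1)ⁿ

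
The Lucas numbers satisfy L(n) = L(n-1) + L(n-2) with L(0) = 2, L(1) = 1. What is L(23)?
Computing the sequence terms:
2, 1, 3, 4, 7, 11, 18, 29, 47, 76, 123, 199, 322, 521, 843, 1364, 2207, 3571, 5778, 9349, 15127, 24476, 39603, 64079

64079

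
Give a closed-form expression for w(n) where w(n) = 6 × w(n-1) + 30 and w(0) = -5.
Recurrence: w(n) = 6 × w(n-1) + 30, initial: w(0) = -5.
Try w(n) = A·6ⁿ + C. Substituting: A·6ⁿ + C = 6(A·6ⁿ⁻¹ + C) + 30 = A·6ⁿ + 6C + 30, so C = 6C + 30, giving C = -6. Then w(0) = A - 6 = -5 gives A = 1.

w(n) = 6ⁿ - 6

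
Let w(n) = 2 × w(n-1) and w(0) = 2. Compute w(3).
Computing step by step:
w(0) = 2
w(1) = 2 × 2 = 4
w(2) = 2 × 4 = 8
w(3) = 2 × 8 = 16

16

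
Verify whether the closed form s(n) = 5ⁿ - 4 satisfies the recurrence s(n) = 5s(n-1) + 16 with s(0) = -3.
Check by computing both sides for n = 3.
From the recurrence with s(0) = -3:
  s(0) = -3, s(1) = 1, s(2) = 21, s(3) = 121
  so the recurrence gives s(3) = 121.
From the proposed closed form s(n) = 5ⁿ - 4:
  s(3) = 121.
Both sides give 121 at n = 3, and the initial condition(s) match, so the closed form is consistent.

Yes, the closed form is correct.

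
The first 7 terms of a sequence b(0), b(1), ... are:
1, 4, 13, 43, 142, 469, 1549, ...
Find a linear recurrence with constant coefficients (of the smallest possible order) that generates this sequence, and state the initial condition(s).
Look for the lowest-order linear relation among consecutive terms.
Observation: b(n) - 3·b(n-1) - (1)·b(n-2) = 0 holds for the shown terms, and no order-1 relation b(n) = α·b(n-1) + β fits.
Check at n=3: 3·13 + (1)·4 = 43. ✓

b(n) = 3b(n-1) + b(n-2), b(0) = 1, b(1) = 4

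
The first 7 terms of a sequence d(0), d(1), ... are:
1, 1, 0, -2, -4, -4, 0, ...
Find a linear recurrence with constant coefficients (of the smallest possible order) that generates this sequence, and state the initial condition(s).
Look for the lowest-order linear relation among consecutive terms.
Observation: d(n) - 2·d(n-1) - (-2)·d(n-2) = 0 holds for the shown terms, and no order-1 relation d(n) = α·d(n-1) + β fits.
Check at n=3: 2·0 + (-2)·1 = -2. ✓

d(n) = 2d(n-1) - 2d(n-2), d(0) = 1, d(1) = 1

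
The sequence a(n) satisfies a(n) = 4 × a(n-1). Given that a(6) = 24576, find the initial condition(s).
In general a(n) = 4ⁿ · a(0). At n = 6: a(0) = a(6) / 4^6 = 24576 / 4096 = 6.

a(0) = 6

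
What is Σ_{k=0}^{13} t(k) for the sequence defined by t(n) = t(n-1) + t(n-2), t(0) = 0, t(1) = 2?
Computing the sequence terms: 0, 2, 2, 4, 6, 10, 16, 26, 42, 68, 110, 178, 288, 466
Adding these values together:

1218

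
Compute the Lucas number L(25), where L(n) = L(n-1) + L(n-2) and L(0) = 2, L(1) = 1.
Computing the sequence terms:
2, 1, 3, 4, 7, 11, 18, 29, 47, 76, 123, 199, 322, 521, 843, 1364, 2207, 3571, 5778, 9349, 15127, 24476, 39603, 64079, 103682, 167761

167761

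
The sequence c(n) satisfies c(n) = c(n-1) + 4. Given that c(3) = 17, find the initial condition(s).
c(3) = c(0) + 3·4, so c(0) = 17 - 12 = 5.

c(0) = 5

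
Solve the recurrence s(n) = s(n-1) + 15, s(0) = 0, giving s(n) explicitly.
Recurrence: s(n) = s(n-1) + 15, initial: s(0) = 0.
Each step adds 15, so s(n) = s(0) + 15n = 15n.

s(n) = 15n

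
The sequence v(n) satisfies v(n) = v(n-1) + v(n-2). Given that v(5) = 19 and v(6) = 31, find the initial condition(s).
Work backwards using v(k) = v(k+2) - v(k+1):
v(4) = v(6) - v(5) = 31 - 19 = 12
v(3) = v(5) - v(4) = 19 - 12 = 7
v(2) = v(4) - v(3) = 12 - 7 = 5
v(1) = v(3) - v(2) = 7 - 5 = 2
v(0) = v(2) - v(1) = 5 - 2 = 3

v(0) = 3, v(1) = 2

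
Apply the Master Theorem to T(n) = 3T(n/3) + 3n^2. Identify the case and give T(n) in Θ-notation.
Master Theorem template: T(n) = a·T(n/b) + f(n).
Here: a=3, b=3, f(n)=3n^2
Compute log_b(a) = log_3(3) = 1.
f(n) = 3n^2 = Ω(n^(1+ε)) with ε = 1, and the regularity condition holds (a·f(n/b) = (a/b^2)·f(n) with a/b^2 = 3^-1 < 1). Case 3: T(n) = Θ(f(n)) = Θ(n^2).

Case 3: T(n) = Θ(n^2)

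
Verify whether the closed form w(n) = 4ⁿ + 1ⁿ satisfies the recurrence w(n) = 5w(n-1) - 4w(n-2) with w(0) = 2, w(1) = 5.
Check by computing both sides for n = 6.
From the recurrence with w(0) = 2, w(1) = 5:
  w(0) = 2, w(1) = 5, w(2) = 17, w(3) = 65, w(4) = 257, w(5) = 1025, w(6) = 4097
  so the recurrence gives w(6) = 4097.
From the proposed closed form w(n) = 4ⁿ + 1ⁿ:
  w(6) = 4097.
Both sides give 4097 at n = 6, and the initial condition(s) match, so the closed form is consistent.

Yes, the closed form is correct.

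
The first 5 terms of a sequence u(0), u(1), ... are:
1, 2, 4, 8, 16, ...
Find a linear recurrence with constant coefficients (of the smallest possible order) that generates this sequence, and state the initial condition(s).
Look for the lowest-order linear relation among consecutive terms.
Observation: each term is 2× the previous.
Check at n=2: 2·2 = 4. ✓

u(n) = 2 × u(n-1), u(0) = 1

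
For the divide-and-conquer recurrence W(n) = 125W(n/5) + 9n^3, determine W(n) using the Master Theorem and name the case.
Master Theorem template: W(n) = a·W(n/b) + f(n).
Here: a=125, b=5, f(n)=9n^3
Compute log_b(a) = log_5(125) = 3.
f(n) = 9n^3 = Θ(n^3). Case 2: W(n) = Θ(n^3 log n).

Case 2: W(n) = Θ(n^3 log n)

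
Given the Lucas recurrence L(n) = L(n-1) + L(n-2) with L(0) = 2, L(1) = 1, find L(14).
Computing the sequence terms:
2, 1, 3, 4, 7, 11, 18, 29, 47, 76, 123, 199, 322, 521, 843

843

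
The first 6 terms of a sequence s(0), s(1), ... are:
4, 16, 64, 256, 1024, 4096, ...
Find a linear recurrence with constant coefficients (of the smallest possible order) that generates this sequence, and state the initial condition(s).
Look for the lowest-order linear relation among consecutive terms.
Observation: each term is 4× the previous.
Check at n=2: 4·16 = 64. ✓

s(n) = 4 × s(n-1), s(0) = 4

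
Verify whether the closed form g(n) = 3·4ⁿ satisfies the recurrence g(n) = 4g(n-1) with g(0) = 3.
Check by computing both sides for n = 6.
From the recurrence with g(0) = 3:
  g(0) = 3, g(1) = 12, g(2) = 48, g(3) = 192, g(4) = 768, g(5) = 3072, g(6) = 12288
  so the recurrence gives g(6) = 12288.
From the proposed closed form g(n) = 3·4ⁿ:
  g(6) = 12288.
Both sides give 12288 at n = 6, and the initial condition(s) match, so the closed form is consistent.

Yes, the closed form is correct.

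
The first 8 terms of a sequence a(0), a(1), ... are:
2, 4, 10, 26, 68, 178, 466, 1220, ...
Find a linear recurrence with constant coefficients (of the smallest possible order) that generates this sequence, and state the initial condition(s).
Look for the lowest-order linear relation among consecutive terms.
Observation: a(n) - 3·a(n-1) - (-1)·a(n-2) = 0 holds for the shown terms, and no order-1 relation a(n) = α·a(n-1) + β fits.
Check at n=3: 3·10 + (-1)·4 = 26. ✓

a(n) = 3a(n-1) - a(n-2), a(0) = 2, a(1) = 4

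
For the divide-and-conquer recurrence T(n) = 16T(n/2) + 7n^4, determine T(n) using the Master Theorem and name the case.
Master Theorem template: T(n) = a·T(n/b) + f(n).
Here: a=16, b=2, f(n)=7n^4
Compute log_b(a) = log_2(16) = 4.
f(n) = 7n^4 = Θ(n^4). Case 2: T(n) = Θ(n^4 log n).

Case 2: T(n) = Θ(n^4 log n)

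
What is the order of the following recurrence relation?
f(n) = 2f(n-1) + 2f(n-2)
The order is the largest lag k for which f(n-k) appears. Here the deepest term is f(n-2), so the order is 2.

Order 2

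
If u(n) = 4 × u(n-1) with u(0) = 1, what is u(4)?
Computing step by step:
u(0) = 1
u(1) = 4 × 1 = 4
u(2) = 4 × 4 = 16
u(3) = 4 × 16 = 64
u(4) = 4 × 64 = 256

256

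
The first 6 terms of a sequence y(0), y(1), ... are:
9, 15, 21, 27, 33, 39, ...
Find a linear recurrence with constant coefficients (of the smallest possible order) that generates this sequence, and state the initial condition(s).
Look for the lowest-order linear relation among consecutive terms.
Observation: consecutive differences are constant (= 6).
Check at n=2: 1·15 + 6 = 21. ✓

y(n) = y(n-1) + 6, y(0) = 9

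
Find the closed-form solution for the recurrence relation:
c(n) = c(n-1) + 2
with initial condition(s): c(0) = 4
Recurrence: c(n) = c(n-1) + 2, initial: c(0) = 4.
Each step adds 2, so c(n) = c(0) + 2n = 2n + 4.

c(n) = 2n + 4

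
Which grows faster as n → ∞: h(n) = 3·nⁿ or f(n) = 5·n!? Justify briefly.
Comparing growth rates:
Growth-rate hierarchy: log n ≺ any polynomial ≺ any exponential cⁿ (c>1) ≺ n! ≺ nⁿ.
super-exponential nⁿ dominates factorial asymptotically.

h(n) grows faster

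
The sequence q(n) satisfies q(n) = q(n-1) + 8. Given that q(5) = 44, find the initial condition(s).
q(5) = q(0) + 5·8, so q(0) = 44 - 40 = 4.

q(0) = 4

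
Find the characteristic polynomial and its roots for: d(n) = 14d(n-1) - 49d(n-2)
Substitute d(n) = rⁿ and divide through by rⁿ⁻²: r² - 14r + 49 = 0
Factor: (r - 7)² = 0, so r = 7 (double root).
General solution: d(n) = (A + Bn)·7ⁿ

Characteristic: r² - 14r + 49 = 0, Roots: r = 7 (double root)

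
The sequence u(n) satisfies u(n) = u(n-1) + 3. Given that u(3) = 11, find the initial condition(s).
u(3) = u(0) + 3·3, so u(0) = 11 - 9 = 2.

u(0) = 2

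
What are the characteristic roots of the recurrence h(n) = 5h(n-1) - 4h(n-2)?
Substitute h(n) = rⁿ and divide through by rⁿ⁻²: r² - 5r + 4 = 0
Factor: (r - 4)(r - 1) = 0, so r = 4, 1.
General solution: h(n) = A·4ⁿ + B·1ⁿ

Characteristic: r² - 5r + 4 = 0, Roots: r = 4, 1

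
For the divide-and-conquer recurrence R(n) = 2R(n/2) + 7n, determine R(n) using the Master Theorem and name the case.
Master Theorem template: R(n) = a·R(n/b) + f(n).
Here: a=2, b=2, f(n)=7n
Compute log_b(a) = log_2(2) = 1.
f(n) = 7n = Θ(n). Case 2: R(n) = Θ(n log n).

Case 2: R(n) = Θ(n log n)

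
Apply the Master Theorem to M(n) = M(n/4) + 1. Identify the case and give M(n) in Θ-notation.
Master Theorem template: M(n) = a·M(n/b) + f(n).
Here: a=1, b=4, f(n)=1
Compute log_b(a) = log_4(1) = 0.
f(n) = 1 = Θ(1). Case 2: M(n) = Θ(log n).

Case 2: M(n) = Θ(log n)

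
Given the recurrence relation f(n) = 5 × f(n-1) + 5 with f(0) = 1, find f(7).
Computing step by step:
f(0) = 1
f(1) = 5 × 1 + 5 = 10
f(2) = 5 × 10 + 5 = 55
f(3) = 5 × 55 + 5 = 280
f(4) = 5 × 280 + 5 = 1405
f(5) = 5 × 1405 + 5 = 7030
f(6) = 5 × 7030 + 5 = 35155
f(7) = 5 × 35155 + 5 = 175780

175780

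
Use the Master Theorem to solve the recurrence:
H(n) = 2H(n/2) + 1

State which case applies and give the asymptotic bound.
Master Theorem template: H(n) = a·H(n/b) + f(n).
Here: a=2, b=2, f(n)=1
Compute log_b(a) = log_2(2) = 1.
f(n) = 1 = O(n^(1-ε)) with ε = 1. Case 1: H(n) = Θ(n^log_b(a)) = Θ(n).

Case 1: H(n) = Θ(n)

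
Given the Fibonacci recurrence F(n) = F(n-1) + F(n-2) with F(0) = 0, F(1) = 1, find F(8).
Computing the sequence terms:
0, 1, 1, 2, 3, 5, 8, 13, 21

21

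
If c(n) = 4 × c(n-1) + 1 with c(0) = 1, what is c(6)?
Computing step by step:
c(0) = 1
c(1) = 4 × 1 + 1 = 5
c(2) = 4 × 5 + 1 = 21
c(3) = 4 × 21 + 1 = 85
c(4) = 4 × 85 + 1 = 341
c(5) = 4 × 341 + 1 = 1365
c(6) = 4 × 1365 + 1 = 5461

5461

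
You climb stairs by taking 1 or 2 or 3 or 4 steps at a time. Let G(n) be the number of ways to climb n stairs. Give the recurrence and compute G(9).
Condition on the size of the last step (1 to 4): before it there were n-1, …, n-4 stairs climbed, and these cases are disjoint, so G(n) = G(n-1) + G(n-2) + G(n-3) + G(n-4) (order-4 linear recurrence).
Initial conditions by direct count (compositions of i into parts ≤ 4): G(1) = 1; G(2) = 2; G(3) = 4; G(4) = 8.
Iterating the recurrence: G(5) = 15, G(6) = 29, G(7) = 56, G(8) = 108, G(9) = 208.

G(n) = G(n-1) + G(n-2) + G(n-3) + G(n-4), G(1) = 1, G(2) = 2, G(3) = 4, G(4) = 8; G(9) = 208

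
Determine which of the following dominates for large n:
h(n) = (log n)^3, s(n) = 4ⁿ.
Comparing growth rates:
Growth-rate hierarchy: log n ≺ any polynomial ≺ any exponential cⁿ (c>1) ≺ n! ≺ nⁿ.
exponential base 4 dominates polylogarithmic (log n)^3 asymptotically.

s(n) grows faster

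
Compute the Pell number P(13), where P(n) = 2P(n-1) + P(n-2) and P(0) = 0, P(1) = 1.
Computing the sequence terms:
0, 1, 2, 5, 12, 29, 70, 169, 408, 985, 2378, 5741, 13860, 33461

33461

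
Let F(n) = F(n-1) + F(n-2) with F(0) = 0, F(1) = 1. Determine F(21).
Computing the sequence terms:
0, 1, 1, 2, 3, 5, 8, 13, 21, 34, 55, 89, 144, 233, 377, 610, 987, 1597, 2584, 4181, 6765, 10946

10946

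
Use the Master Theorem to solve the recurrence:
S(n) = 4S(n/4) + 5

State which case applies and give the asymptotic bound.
Master Theorem template: S(n) = a·S(n/b) + f(n).
Here: a=4, b=4, f(n)=5
Compute log_b(a) = log_4(4) = 1.
f(n) = 5 = O(n^(1-ε)) with ε = 1. Case 1: S(n) = Θ(n^log_b(a)) = Θ(n).

Case 1: S(n) = Θ(n)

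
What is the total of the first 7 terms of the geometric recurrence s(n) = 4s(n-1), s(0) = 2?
Computing the sequence terms: 2, 8, 32, 128, 512, 2048, 8192
Adding these values together:

10922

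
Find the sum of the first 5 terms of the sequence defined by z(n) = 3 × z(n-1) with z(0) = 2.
Computing the sequence terms: 2, 6, 18, 54, 162
Adding these values together:

242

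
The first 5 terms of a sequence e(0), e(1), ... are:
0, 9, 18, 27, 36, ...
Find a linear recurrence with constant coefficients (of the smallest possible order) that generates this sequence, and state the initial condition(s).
Look for the lowest-order linear relation among consecutive terms.
Observation: consecutive differences are constant (= 9).
Check at n=2: 1·9 + 9 = 18. ✓

e(n) = e(n-1) + 9, e(0) = 0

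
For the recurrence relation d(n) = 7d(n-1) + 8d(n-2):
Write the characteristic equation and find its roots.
Substitute d(n) = rⁿ and divide through by rⁿ⁻²: r² - 7r - 8 = 0
Factor: (r + 1)(r - 8) = 0, so r = -1, 8.
General solution: d(n) = A·(-1)ⁿ + B·8ⁿ

Characteristic: r² - 7r - 8 = 0, Roots: r = -1, 8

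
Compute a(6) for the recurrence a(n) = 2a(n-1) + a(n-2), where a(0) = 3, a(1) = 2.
Computing the sequence terms:
3, 2, 7, 16, 39, 94, 227

227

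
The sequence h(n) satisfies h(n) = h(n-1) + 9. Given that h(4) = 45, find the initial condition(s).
h(4) = h(0) + 4·9, so h(0) = 45 - 36 = 9.

h(0) = 9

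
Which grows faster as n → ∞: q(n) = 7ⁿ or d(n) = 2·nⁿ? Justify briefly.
Comparing growth rates:
Growth-rate hierarchy: log n ≺ any polynomial ≺ any exponential cⁿ (c>1) ≺ n! ≺ nⁿ.
super-exponential nⁿ dominates exponential base 7 asymptotically.

d(n) grows faster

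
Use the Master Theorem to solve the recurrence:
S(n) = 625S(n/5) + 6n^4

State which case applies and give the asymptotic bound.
Master Theorem template: S(n) = a·S(n/b) + f(n).
Here: a=625, b=5, f(n)=6n^4
Compute log_b(a) = log_5(625) = 4.
f(n) = 6n^4 = Θ(n^4). Case 2: S(n) = Θ(n^4 log n).

Case 2: S(n) = Θ(n^4 log n)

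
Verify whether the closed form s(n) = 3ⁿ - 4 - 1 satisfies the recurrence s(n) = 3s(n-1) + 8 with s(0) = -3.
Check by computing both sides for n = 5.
From the recurrence with s(0) = -3:
  s(0) = -3, s(1) = -1, s(2) = 5, s(3) = 23, s(4) = 77, s(5) = 239
  so the recurrence gives s(5) = 239.
From the proposed closed form s(n) = 3ⁿ - 4 - 1:
  s(5) = 238.
The recurrence gives 239 but the closed form gives 238, so the closed form does not satisfy the recurrence.

No, the closed form is incorrect.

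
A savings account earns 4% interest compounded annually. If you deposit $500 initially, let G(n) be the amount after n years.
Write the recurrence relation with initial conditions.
Each year the balance grows by 4%, i.e. is multiplied by 1 + 4/100 = 1.04, so G(n) = 1.04 × G(n-1). The initial deposit gives G(0) = 500.
Unrolling gives the closed form G(n) = 500 × (1.04)ⁿ.

G(n) = 1.04 × G(n-1), G(0) = 500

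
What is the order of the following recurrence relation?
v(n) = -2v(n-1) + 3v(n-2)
The order is the largest lag k for which v(n-k) appears. Here the deepest term is v(n-2), so the order is 2.

Order 2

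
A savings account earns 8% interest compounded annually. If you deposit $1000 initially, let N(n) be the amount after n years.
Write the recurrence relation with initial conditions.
Each year the balance grows by 8%, i.e. is multiplied by 1 + 8/100 = 1.08, so N(n) = 1.08 × N(n-1). The initial deposit gives N(0) = 1000.
Unrolling gives the closed form N(n) = 1000 × (1.08)ⁿ.

N(n) = 1.08 × N(n-1), N(0) = 1000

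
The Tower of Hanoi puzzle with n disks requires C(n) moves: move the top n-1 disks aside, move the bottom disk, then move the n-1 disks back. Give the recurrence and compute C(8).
Moving n disks = move the top n-1 disks aside (C(n-1) moves) + move the largest disk (1 move) + move the n-1 disks back on top (C(n-1) moves), so C(n) = 2C(n-1) + 1, with C(1) = 1 (a single disk takes one move).
First terms: 1, 3, 7, 15, 31, 63, … — each is one less than a power of 2. Indeed C(n) + 1 = 2(C(n-1) + 1) with C(1) + 1 = 2, so C(n) + 1 = 2ⁿ and C(n) = 2ⁿ - 1.
Hence C(8) = 2^8 - 1 = 256 - 1 = 255.

C(n) = 2C(n-1) + 1, C(1) = 1; C(8) = 255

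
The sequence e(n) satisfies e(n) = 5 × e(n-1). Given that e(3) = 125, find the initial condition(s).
In general e(n) = 5ⁿ · e(0). At n = 3: e(0) = e(3) / 5^3 = 125 / 125 = 1.

e(0) = 1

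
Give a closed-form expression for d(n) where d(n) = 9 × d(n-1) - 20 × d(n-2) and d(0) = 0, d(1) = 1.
Recurrence: d(n) = 9 × d(n-1) - 20 × d(n-2), initial: d(0) = 0, d(1) = 1.
Characteristic equation: r² - 9r + 20 = 0, which factors as (r - 5)(r - 4) = 0, so r = 5, 4. General solution d(n) = A·5ⁿ + B·4ⁿ. From d(0) = 0: A + B = 0. From d(1) = 1: 5A + 4B = 1. Solving gives A = 1, B = -1.

d(n) = 5ⁿ - 4ⁿ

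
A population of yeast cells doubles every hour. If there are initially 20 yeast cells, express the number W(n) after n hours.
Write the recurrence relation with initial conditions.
Each hour multiplies the count by 2, so the count after n hours depends only on the count after n-1 hours: W(n) = 2 × W(n-1). The starting count gives W(0) = 20.
Unrolling n times gives the closed form W(n) = 20 × 2ⁿ.

W(n) = 2 × W(n-1), W(0) = 20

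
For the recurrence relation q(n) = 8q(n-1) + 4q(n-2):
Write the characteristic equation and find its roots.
Substitute q(n) = rⁿ and divide through by rⁿ⁻²: r² - 8r - 4 = 0
Discriminant: 8² + 4·4 = 80, not a perfect square, so by the quadratic formula r = (8 ± √80)/2.
General solution: q(n) = A·r₁ⁿ + B·r₂ⁿ where r₁,r₂ = (8 ± √80)/2

Characteristic: r² - 8r - 4 = 0, Roots: r = (8 ± √80)/2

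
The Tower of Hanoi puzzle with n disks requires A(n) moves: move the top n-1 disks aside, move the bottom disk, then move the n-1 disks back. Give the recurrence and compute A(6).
Moving n disks = move the top n-1 disks aside (A(n-1) moves) + move the largest disk (1 move) + move the n-1 disks back on top (A(n-1) moves), so A(n) = 2A(n-1) + 1, with A(1) = 1 (a single disk takes one move).
First terms: 1, 3, 7, 15, 31, 63, … — each is one less than a power of 2. Indeed A(n) + 1 = 2(A(n-1) + 1) with A(1) + 1 = 2, so A(n) + 1 = 2ⁿ and A(n) = 2ⁿ - 1.
Hence A(6) = 2^6 - 1 = 64 - 1 = 63.

A(n) = 2A(n-1) + 1, A(1) = 1; A(6) = 63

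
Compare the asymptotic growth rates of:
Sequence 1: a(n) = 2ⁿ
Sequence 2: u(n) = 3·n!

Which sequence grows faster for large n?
Comparing growth rates:
Growth-rate hierarchy: log n ≺ any polynomial ≺ any exponential cⁿ (c>1) ≺ n! ≺ nⁿ.
factorial dominates exponential base 2 asymptotically.

u(n) grows faster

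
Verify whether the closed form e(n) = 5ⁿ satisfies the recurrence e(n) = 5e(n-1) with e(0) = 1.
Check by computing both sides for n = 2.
From the recurrence with e(0) = 1:
  e(0) = 1, e(1) = 5, e(2) = 25
  so the recurrence gives e(2) = 25.
From the proposed closed form e(n) = 5ⁿ:
  e(2) = 25.
Both sides give 25 at n = 2, and the initial condition(s) match, so the closed form is consistent.

Yes, the closed form is correct.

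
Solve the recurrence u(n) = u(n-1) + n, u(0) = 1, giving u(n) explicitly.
Recurrence: u(n) = u(n-1) + n, initial: u(0) = 1.
Telescoping: u(n) = u(0) + Σᵢ₌₁ⁿ i = 1 + n(n+1)/2.

u(n) = n(n+1)/2 + 1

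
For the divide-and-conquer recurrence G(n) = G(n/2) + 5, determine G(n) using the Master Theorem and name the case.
Master Theorem template: G(n) = a·G(n/b) + f(n).
Here: a=1, b=2, f(n)=5
Compute log_b(a) = log_2(1) = 0.
f(n) = 5 = Θ(1). Case 2: G(n) = Θ(log n).

Case 2: G(n) = Θ(log n)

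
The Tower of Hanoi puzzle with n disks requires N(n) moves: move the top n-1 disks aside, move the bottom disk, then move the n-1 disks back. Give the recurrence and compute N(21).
Moving n disks = move the top n-1 disks aside (N(n-1) moves) + move the largest disk (1 move) + move the n-1 disks back on top (N(n-1) moves), so N(n) = 2N(n-1) + 1, with N(1) = 1 (a single disk takes one move).
First terms: 1, 3, 7, 15, 31, 63, … — each is one less than a power of 2. Indeed N(n) + 1 = 2(N(n-1) + 1) with N(1) + 1 = 2, so N(n) + 1 = 2ⁿ and N(n) = 2ⁿ - 1.
Hence N(21) = 2^21 - 1 = 2097152 - 1 = 2097151.

N(n) = 2N(n-1) + 1, N(1) = 1; N(21) = 2097151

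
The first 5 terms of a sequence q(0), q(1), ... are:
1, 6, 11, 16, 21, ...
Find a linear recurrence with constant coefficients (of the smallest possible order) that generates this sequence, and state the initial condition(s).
Look for the lowest-order linear relation among consecutive terms.
Observation: consecutive differences are constant (= 5).
Check at n=2: 1·6 + 5 = 11. ✓

q(n) = q(n-1) + 5, q(0) = 1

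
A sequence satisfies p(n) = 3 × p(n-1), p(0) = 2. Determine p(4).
Computing step by step:
p(0) = 2
p(1) = 3 × 2 = 6
p(2) = 3 × 6 = 18
p(3) = 3 × 18 = 54
p(4) = 3 × 54 = 162

162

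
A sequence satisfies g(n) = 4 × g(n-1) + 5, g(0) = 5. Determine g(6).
Computing step by step:
g(0) = 5
g(1) = 4 × 5 + 5 = 25
g(2) = 4 × 25 + 5 = 105
g(3) = 4 × 105 + 5 = 425
g(4) = 4 × 425 + 5 = 1705
g(5) = 4 × 1705 + 5 = 6825
g(6) = 4 × 6825 + 5 = 27305

27305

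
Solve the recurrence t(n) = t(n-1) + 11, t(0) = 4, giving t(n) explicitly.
Recurrence: t(n) = t(n-1) + 11, initial: t(0) = 4.
Each step adds 11, so t(n) = t(0) + 11n = 11n + 4.

t(n) = 11n + 4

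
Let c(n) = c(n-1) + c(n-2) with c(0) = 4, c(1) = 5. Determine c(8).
Computing the sequence terms:
4, 5, 9, 14, 23, 37, 60, 97, 157

157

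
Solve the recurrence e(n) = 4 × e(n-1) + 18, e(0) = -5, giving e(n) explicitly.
Recurrence: e(n) = 4 × e(n-1) + 18, initial: e(0) = -5.
Try e(n) = A·4ⁿ + C. Substituting: A·4ⁿ + C = 4(A·4ⁿ⁻¹ + C) + 18 = A·4ⁿ + 4C + 18, so C = 4C + 18, giving C = -6. Then e(0) = A - 6 = -5 gives A = 1.

e(n) = 4ⁿ - 6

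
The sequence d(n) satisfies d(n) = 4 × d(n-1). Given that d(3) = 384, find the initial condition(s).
In general d(n) = 4ⁿ · d(0). At n = 3: d(0) = d(3) / 4^3 = 384 / 64 = 6.

d(0) = 6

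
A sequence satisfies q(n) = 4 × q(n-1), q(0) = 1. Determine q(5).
Computing step by step:
q(0) = 1
q(1) = 4 × 1 = 4
q(2) = 4 × 4 = 16
q(3) = 4 × 16 = 64
q(4) = 4 × 64 = 256
q(5) = 4 × 256 = 1024

1024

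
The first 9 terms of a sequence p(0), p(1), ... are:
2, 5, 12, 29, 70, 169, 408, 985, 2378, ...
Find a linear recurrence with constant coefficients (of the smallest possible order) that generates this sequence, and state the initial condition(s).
Look for the lowest-order linear relation among consecutive terms.
Observation: p(n) - 2·p(n-1) - (1)·p(n-2) = 0 holds for the shown terms, and no order-1 relation p(n) = α·p(n-1) + β fits.
Check at n=3: 2·12 + (1)·5 = 29. ✓

p(n) = 2p(n-1) + p(n-2), p(0) = 2, p(1) = 5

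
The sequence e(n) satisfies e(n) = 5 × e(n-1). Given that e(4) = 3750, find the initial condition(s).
In general e(n) = 5ⁿ · e(0). At n = 4: e(0) = e(4) / 5^4 = 3750 / 625 = 6.

e(0) = 6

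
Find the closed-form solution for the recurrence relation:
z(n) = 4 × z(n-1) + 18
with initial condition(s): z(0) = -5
Recurrence: z(n) = 4 × z(n-1) + 18, initial: z(0) = -5.
Try z(n) = A·4ⁿ + C. Substituting: A·4ⁿ + C = 4(A·4ⁿ⁻¹ + C) + 18 = A·4ⁿ + 4C + 18, so C = 4C + 18, giving C = -6. Then z(0) = A - 6 = -5 gives A = 1.

z(n) = 4ⁿ - 6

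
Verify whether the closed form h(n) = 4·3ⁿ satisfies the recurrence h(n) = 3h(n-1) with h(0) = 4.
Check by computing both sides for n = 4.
From the recurrence with h(0) = 4:
  h(0) = 4, h(1) = 12, h(2) = 36, h(3) = 108, h(4) = 324
  so the recurrence gives h(4) = 324.
From the proposed closed form h(n) = 4·3ⁿ:
  h(4) = 324.
Both sides give 324 at n = 4, and the initial condition(s) match, so the closed form is consistent.

Yes, the closed form is correct.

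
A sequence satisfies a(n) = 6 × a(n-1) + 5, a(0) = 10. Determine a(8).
Computing step by step:
a(0) = 10
a(1) = 6 × 10 + 5 = 65
a(2) = 6 × 65 + 5 = 395
a(3) = 6 × 395 + 5 = 2375
a(4) = 6 × 2375 + 5 = 14255
a(5) = 6 × 14255 + 5 = 85535
a(6) = 6 × 85535 + 5 = 513215
a(7) = 6 × 513215 + 5 = 3079295
a(8) = 6 × 3079295 + 5 = 18475775

18475775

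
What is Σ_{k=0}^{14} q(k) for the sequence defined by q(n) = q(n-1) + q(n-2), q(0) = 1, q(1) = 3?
Computing the sequence terms: 1, 3, 4, 7, 11, 18, 29, 47, 76, 123, 199, 322, 521, 843, 1364
Adding these values together:

3568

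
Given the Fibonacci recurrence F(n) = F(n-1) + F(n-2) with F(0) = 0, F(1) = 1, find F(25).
Computing the sequence terms:
0, 1, 1, 2, 3, 5, 8, 13, 21, 34, 55, 89, 144, 233, 377, 610, 987, 1597, 2584, 4181, 6765, 10946, 17711, 28657, 46368, 75025

75025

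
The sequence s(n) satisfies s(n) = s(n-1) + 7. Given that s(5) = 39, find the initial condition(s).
s(5) = s(0) + 5·7, so s(0) = 39 - 35 = 4.

s(0) = 4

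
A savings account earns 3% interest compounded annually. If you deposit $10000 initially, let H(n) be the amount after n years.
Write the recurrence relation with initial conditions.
Each year the balance grows by 3%, i.e. is multiplied by 1 + 3/100 = 1.03, so H(n) = 1.03 × H(n-1). The initial deposit gives H(0) = 10000.
Unrolling gives the closed form H(n) = 10000 × (1.03)ⁿ.

H(n) = 1.03 × H(n-1), H(0) = 10000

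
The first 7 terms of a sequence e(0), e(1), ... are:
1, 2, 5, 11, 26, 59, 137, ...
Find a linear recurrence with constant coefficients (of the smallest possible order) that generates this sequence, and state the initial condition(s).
Look for the lowest-order linear relation among consecutive terms.
Observation: e(n) - 1·e(n-1) - (3)·e(n-2) = 0 holds for the shown terms, and no order-1 relation e(n) = α·e(n-1) + β fits.
Check at n=3: 1·5 + (3)·2 = 11. ✓

e(n) = e(n-1) + 3e(n-2), e(0) = 1, e(1) = 2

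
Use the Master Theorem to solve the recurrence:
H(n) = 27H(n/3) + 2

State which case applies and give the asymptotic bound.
Master Theorem template: H(n) = a·H(n/b) + f(n).
Here: a=27, b=3, f(n)=2
Compute log_b(a) = log_3(27) = 3.
f(n) = 2 = O(n^(3-ε)) with ε = 3. Case 1: H(n) = Θ(n^log_b(a)) = Θ(n^3).

Case 1: H(n) = Θ(n^3)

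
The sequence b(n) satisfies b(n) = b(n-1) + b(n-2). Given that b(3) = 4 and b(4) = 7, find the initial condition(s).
Work backwards using b(k) = b(k+2) - b(k+1):
b(2) = b(4) - b(3) = 7 - 4 = 3
b(1) = b(3) - b(2) = 4 - 3 = 1
b(0) = b(2) - b(1) = 3 - 1 = 2

b(0) = 2, b(1) = 1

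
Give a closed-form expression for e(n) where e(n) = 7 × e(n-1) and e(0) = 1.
Recurrence: e(n) = 7 × e(n-1), initial: e(0) = 1.
Each term is 7 times the previous, so this is geometric with ratio 7. After n steps: e(n) = e(0)·7ⁿ = 7ⁿ.

e(n) = 7ⁿ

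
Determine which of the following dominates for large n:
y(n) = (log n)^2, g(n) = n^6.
Comparing growth rates:
Growth-rate hierarchy: log n ≺ any polynomial ≺ any exponential cⁿ (c>1) ≺ n! ≺ nⁿ.
polynomial degree 6 dominates polylogarithmic (log n)^2 asymptotically.

g(n) grows faster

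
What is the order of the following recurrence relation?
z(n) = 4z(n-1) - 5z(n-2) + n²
The order is the largest lag k for which z(n-k) appears. Here the deepest term is z(n-2) (the n² term is non-homogeneous and does not affect the order), so the order is 2.

Order 2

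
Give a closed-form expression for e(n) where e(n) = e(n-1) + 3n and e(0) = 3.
Recurrence: e(n) = e(n-1) + 3n, initial: e(0) = 3.
Telescoping: e(n) = e(0) + 3·Σᵢ₌₁ⁿ i = 3 + 3·n(n+1)/2.

e(n) = 3·n(n+1)/2 + 3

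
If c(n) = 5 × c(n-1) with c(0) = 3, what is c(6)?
Computing step by step:
c(0) = 3
c(1) = 5 × 3 = 15
c(2) = 5 × 15 = 75
c(3) = 5 × 75 = 375
c(4) = 5 × 375 = 1875
c(5) = 5 × 1875 = 9375
c(6) = 5 × 9375 = 46875

46875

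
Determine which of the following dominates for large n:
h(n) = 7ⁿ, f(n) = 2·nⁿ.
Comparing growth rates:
Growth-rate hierarchy: log n ≺ any polynomial ≺ any exponential cⁿ (c>1) ≺ n! ≺ nⁿ.
super-exponential nⁿ dominates exponential base 7 asymptotically.

f(n) grows faster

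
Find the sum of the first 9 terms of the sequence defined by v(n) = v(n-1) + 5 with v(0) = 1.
Computing the sequence terms: 1, 6, 11, 16, 21, 26, 31, 36, 41
Adding these values together:

189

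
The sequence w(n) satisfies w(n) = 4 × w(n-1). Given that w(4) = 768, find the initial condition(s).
In general w(n) = 4ⁿ · w(0). At n = 4: w(0) = w(4) / 4^4 = 768 / 256 = 3.

w(0) = 3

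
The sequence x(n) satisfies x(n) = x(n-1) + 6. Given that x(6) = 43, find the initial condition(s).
x(6) = x(0) + 6·6, so x(0) = 43 - 36 = 7.

x(0) = 7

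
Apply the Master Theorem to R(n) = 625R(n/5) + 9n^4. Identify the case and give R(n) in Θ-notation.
Master Theorem template: R(n) = a·R(n/b) + f(n).
Here: a=625, b=5, f(n)=9n^4
Compute log_b(a) = log_5(625) = 4.
f(n) = 9n^4 = Θ(n^4). Case 2: R(n) = Θ(n^4 log n).

Case 2: R(n) = Θ(n^4 log n)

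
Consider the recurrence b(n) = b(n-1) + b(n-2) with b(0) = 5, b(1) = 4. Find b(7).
Computing the sequence terms:
5, 4, 9, 13, 22, 35, 57, 92

92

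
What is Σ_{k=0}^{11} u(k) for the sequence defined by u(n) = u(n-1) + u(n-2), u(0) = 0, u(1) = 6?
Computing the sequence terms: 0, 6, 6, 12, 18, 30, 48, 78, 126, 204, 330, 534
Adding these values together:

1392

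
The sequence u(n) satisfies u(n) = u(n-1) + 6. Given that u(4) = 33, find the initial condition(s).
u(4) = u(0) + 4·6, so u(0) = 33 - 24 = 9.

u(0) = 9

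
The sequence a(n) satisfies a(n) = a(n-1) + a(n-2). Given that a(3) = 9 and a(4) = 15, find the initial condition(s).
Work backwards using a(k) = a(k+2) - a(k+1):
a(2) = a(4) - a(3) = 15 - 9 = 6
a(1) = a(3) - a(2) = 9 - 6 = 3
a(0) = a(2) - a(1) = 6 - 3 = 3

a(0) = 3, a(1) = 3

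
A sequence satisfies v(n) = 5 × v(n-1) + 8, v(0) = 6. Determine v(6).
Computing step by step:
v(0) = 6
v(1) = 5 × 6 + 8 = 38
v(2) = 5 × 38 + 8 = 198
v(3) = 5 × 198 + 8 = 998
v(4) = 5 × 998 + 8 = 4998
v(5) = 5 × 4998 + 8 = 24998
v(6) = 5 × 24998 + 8 = 124998

124998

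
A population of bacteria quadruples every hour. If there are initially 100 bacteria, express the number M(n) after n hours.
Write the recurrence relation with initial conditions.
Each hour multiplies the count by 4, so the count after n hours depends only on the count after n-1 hours: M(n) = 4 × M(n-1). The starting count gives M(0) = 100.
Unrolling n times gives the closed form M(n) = 100 × 4ⁿ.

M(n) = 4 × M(n-1), M(0) = 100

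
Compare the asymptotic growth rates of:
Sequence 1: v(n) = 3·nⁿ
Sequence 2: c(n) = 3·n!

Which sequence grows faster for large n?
Comparing growth rates:
Growth-rate hierarchy: log n ≺ any polynomial ≺ any exponential cⁿ (c>1) ≺ n! ≺ nⁿ.
super-exponential nⁿ dominates factorial asymptotically.

v(n) grows faster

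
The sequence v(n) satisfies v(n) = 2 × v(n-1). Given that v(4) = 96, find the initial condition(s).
In general v(n) = 2ⁿ · v(0). At n = 4: v(0) = v(4) / 2^4 = 96 / 16 = 6.

v(0) = 6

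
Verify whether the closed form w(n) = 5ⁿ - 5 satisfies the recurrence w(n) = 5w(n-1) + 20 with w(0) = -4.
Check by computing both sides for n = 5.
From the recurrence with w(0) = -4:
  w(0) = -4, w(1) = 0, w(2) = 20, w(3) = 120, w(4) = 620, w(5) = 3120
  so the recurrence gives w(5) = 3120.
From the proposed closed form w(n) = 5ⁿ - 5:
  w(5) = 3120.
Both sides give 3120 at n = 5, and the initial condition(s) match, so the closed form is consistent.

Yes, the closed form is correct.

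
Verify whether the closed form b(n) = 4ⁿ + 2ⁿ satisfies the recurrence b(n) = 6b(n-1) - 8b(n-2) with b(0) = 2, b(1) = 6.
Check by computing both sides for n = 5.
From the recurrence with b(0) = 2, b(1) = 6:
  b(0) = 2, b(1) = 6, b(2) = 20, b(3) = 72, b(4) = 272, b(5) = 1056
  so the recurrence gives b(5) = 1056.
From the proposed closed form b(n) = 4ⁿ + 2ⁿ:
  b(5) = 1056.
Both sides give 1056 at n = 5, and the initial condition(s) match, so the closed form is consistent.

Yes, the closed form is correct.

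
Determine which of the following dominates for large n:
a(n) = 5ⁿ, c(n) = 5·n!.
Comparing growth rates:
Growth-rate hierarchy: log n ≺ any polynomial ≺ any exponential cⁿ (c>1) ≺ n! ≺ nⁿ.
factorial dominates exponential base 5 asymptotically.

c(n) grows faster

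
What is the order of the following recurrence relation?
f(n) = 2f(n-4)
The order is the largest lag k for which f(n-k) appears. Here the deepest term is f(n-4), so the order is 4.

Order 4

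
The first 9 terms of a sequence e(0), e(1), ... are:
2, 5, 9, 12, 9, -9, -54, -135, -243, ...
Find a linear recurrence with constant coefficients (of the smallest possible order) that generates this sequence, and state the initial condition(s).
Look for the lowest-order linear relation among consecutive terms.
Observation: e(n) - 3·e(n-1) - (-3)·e(n-2) = 0 holds for the shown terms, and no order-1 relation e(n) = α·e(n-1) + β fits.
Check at n=3: 3·9 + (-3)·5 = 12. ✓

e(n) = 3e(n-1) - 3e(n-2), e(0) = 2, e(1) = 5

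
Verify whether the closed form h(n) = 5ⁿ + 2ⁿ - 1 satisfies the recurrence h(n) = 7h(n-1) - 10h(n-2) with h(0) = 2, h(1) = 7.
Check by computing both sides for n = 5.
From the recurrence with h(0) = 2, h(1) = 7:
  h(0) = 2, h(1) = 7, h(2) = 29, h(3) = 133, h(4) = 641, h(5) = 3157
  so the recurrence gives h(5) = 3157.
From the proposed closed form h(n) = 5ⁿ + 2ⁿ - 1:
  h(5) = 3156.
The recurrence gives 3157 but the closed form gives 3156, so the closed form does not satisfy the recurrence.

No, the closed form is incorrect.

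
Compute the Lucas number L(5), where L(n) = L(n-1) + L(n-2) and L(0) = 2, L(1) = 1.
Computing the sequence terms:
2, 1, 3, 4, 7, 11

11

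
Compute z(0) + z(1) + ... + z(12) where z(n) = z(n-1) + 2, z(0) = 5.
Computing the sequence terms: 5, 7, 9, 11, 13, 15, 17, 19, 21, 23, 25, 27, 29
Adding these values together:

221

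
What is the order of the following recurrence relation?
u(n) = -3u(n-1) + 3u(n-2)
The order is the largest lag k for which u(n-k) appears. Here the deepest term is u(n-2), so the order is 2.

Order 2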